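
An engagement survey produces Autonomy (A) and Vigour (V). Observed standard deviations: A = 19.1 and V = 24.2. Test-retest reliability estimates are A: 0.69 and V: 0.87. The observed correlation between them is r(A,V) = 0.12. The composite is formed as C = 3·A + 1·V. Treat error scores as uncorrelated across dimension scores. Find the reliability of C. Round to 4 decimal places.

0.7396

Var(C) = 3²·19.1² + 24.2² + 2·[3·19.1·24.2·0.12] = 3868.93 + 332.798 = 4201.73.
Because errors are independent across components, Cov(Tᵢ,Tⱼ) = Cov(Xᵢ,Xⱼ); the off-diagonal part of the true-score variance is the same as above.
True-score variance = [3²·19.1²·0.69 + 24.2²·0.87] + 332.798 = 2774.98 + 332.798 = 3107.78.
Reliability = 3107.78 / 4201.73 = 0.7396.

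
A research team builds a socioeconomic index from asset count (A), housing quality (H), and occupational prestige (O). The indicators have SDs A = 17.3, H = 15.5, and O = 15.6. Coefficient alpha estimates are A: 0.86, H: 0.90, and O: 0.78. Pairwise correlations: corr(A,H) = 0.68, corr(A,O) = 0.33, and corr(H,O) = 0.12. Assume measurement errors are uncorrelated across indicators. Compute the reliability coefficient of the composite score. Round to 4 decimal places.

Var(A+H+O) = 17.3² + 15.5² + 15.6² + 2·[17.3·15.5·0.68 + 17.3·15.6·0.33 + 15.5·15.6·0.12] = 782.9 + 600.837 = 1383.74.
Under uncorrelated errors the observed covariances equal the true-score covariances, so only the own-variance terms attenuate.
True-score variance = [17.3²·0.86 + 15.5²·0.90 + 15.6²·0.78] + 600.837 = 663.435 + 600.837 = 1264.27.
Reliability = 1264.27 / 1383.74 = 0.9137.

0.9137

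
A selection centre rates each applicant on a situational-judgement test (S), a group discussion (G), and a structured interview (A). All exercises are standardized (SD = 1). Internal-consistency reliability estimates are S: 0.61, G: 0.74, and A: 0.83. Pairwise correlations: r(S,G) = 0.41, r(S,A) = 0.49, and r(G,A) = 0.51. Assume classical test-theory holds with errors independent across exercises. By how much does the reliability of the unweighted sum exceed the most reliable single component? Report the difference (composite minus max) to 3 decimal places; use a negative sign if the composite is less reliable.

0.029

Var(sum) = 3 + 2.82 = 5.82; true-score variance = 2.18 + 2.82 = 5; composite reliability = 0.8591.
Max component reliability = 0.8300.
Difference = 0.8591 − 0.8300 = 0.029.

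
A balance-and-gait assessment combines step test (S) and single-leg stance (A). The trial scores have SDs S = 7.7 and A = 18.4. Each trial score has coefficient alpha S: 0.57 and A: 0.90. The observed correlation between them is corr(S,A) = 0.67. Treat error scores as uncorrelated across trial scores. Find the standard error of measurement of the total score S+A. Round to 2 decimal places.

7.70

Var(total) = 397.85 + 189.851 = 587.701.
True-score variance = 338.499 + 189.851 = 528.35, so reliability = 0.8990.
Error variance = 587.701 − 528.35 = 59.3507; SEM = √59.3507 = 7.70.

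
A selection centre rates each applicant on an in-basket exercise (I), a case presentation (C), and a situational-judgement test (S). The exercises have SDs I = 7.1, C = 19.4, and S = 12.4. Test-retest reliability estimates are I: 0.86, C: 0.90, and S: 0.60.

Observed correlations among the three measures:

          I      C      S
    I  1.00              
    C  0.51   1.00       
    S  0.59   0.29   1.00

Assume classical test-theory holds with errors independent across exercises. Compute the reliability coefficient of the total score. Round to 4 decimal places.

0.8899

Var(I+C+S) = 7.1² + 19.4² + 12.4² + 2·[7.1·19.4·0.51 + 7.1·12.4·0.59 + 19.4·12.4·0.29] = 580.53 + 383.907 = 964.437.
Because errors are independent across components, Cov(Tᵢ,Tⱼ) = Cov(Xᵢ,Xⱼ); the off-diagonal part of the true-score variance is the same as above.
True-score variance = [7.1²·0.86 + 19.4²·0.90 + 12.4²·0.60] + 383.907 = 474.333 + 383.907 = 858.239.
Reliability = 858.239 / 964.437 = 0.8899.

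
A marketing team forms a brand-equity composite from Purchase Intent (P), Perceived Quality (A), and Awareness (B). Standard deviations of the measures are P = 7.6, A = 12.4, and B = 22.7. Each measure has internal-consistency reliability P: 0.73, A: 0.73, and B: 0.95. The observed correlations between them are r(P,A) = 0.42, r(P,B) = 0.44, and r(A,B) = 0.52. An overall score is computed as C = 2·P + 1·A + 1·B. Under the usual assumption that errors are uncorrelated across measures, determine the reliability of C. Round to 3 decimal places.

0.922

Var(C) = 2²·7.6² + 12.4² + 22.7² + 2·[2·7.6·12.4·0.42 + 2·7.6·22.7·0.44 + 12.4·22.7·0.52] = 900.09 + 754.698 = 1654.79.
Because errors are independent across components, Cov(Tᵢ,Tⱼ) = Cov(Xᵢ,Xⱼ); the off-diagonal part of the true-score variance is the same as above.
True-score variance = [2²·7.6²·0.73 + 12.4²·0.73 + 22.7²·0.95] + 754.698 = 770.429 + 754.698 = 1525.13.
Reliability = 1525.13 / 1654.79 = 0.922.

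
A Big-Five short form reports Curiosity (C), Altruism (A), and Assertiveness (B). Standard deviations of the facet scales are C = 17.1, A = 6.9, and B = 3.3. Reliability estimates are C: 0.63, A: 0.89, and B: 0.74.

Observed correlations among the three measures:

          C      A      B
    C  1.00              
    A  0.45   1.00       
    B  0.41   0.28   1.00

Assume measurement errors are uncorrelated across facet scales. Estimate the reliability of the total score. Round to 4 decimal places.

0.7747

Var(C+A+B) = 17.1² + 6.9² + 3.3² + 2·[17.1·6.9·0.45 + 17.1·3.3·0.41 + 6.9·3.3·0.28] = 350.91 + 165.215 = 516.125.
Because errors are independent across components, Cov(Tᵢ,Tⱼ) = Cov(Xᵢ,Xⱼ); the off-diagonal part of the true-score variance is the same as above.
True-score variance = [17.1²·0.63 + 6.9²·0.89 + 3.3²·0.74] + 165.215 = 234.65 + 165.215 = 399.865.
Reliability = 399.865 / 516.125 = 0.7747.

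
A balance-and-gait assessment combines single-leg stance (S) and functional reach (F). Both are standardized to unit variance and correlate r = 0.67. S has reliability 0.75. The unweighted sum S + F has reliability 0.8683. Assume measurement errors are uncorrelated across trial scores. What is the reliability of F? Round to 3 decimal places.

0.810

Var(S+F) = 2 + 2·0.67 = 3.340.
True-score variance = ρ_S + ρ_F + 2·0.67, so 0.8683 = (0.75 + ρ_F + 1.34) / 3.340.
ρ_F = 0.8683·3.340 − 0.75 − 1.34 = 0.810.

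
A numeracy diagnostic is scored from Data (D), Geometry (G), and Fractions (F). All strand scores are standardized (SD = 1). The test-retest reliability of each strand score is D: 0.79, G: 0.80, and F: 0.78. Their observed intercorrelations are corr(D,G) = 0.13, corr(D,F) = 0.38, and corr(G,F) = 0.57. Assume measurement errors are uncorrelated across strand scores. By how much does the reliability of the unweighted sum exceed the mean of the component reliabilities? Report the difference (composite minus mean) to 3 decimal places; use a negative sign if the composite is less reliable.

0.088

Var(sum) = 3 + 2.16 = 5.16; true-score variance = 2.37 + 2.16 = 4.53; composite reliability = 0.8779.
Mean component reliability = 0.7900.
Difference = 0.8779 − 0.7900 = 0.088.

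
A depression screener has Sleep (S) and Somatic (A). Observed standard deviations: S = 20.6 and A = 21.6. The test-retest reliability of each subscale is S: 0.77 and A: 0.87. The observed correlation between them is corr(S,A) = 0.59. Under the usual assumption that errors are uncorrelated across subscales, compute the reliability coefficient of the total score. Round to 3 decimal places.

0.888

Var(S+A) = 20.6² + 21.6² + 2·[20.6·21.6·0.59] = 890.92 + 525.053 = 1415.97.
Because errors are independent across components, Cov(Tᵢ,Tⱼ) = Cov(Xᵢ,Xⱼ); the off-diagonal part of the true-score variance is the same as above.
True-score variance = [20.6²·0.77 + 21.6²·0.87] + 525.053 = 732.664 + 525.053 = 1257.72.
Reliability = 1257.72 / 1415.97 = 0.888.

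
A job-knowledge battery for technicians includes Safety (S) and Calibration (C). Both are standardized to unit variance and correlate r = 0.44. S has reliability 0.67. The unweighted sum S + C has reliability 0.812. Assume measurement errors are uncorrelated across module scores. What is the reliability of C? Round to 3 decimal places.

0.789

Var(S+C) = 2 + 2·0.44 = 2.880.
True-score variance = ρ_S + ρ_C + 2·0.44, so 0.812 = (0.67 + ρ_C + 0.88) / 2.880.
ρ_C = 0.812·2.880 − 0.67 − 0.88 = 0.789.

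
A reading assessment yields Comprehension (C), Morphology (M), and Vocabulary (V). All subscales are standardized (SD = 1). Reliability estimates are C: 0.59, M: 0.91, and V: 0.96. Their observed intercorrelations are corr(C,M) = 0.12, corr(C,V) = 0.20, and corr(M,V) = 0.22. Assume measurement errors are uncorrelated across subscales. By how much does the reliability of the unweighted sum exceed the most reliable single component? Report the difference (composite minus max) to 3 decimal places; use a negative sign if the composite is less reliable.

Var(sum) = 3 + 1.08 = 4.08; true-score variance = 2.46 + 1.08 = 3.54; composite reliability = 0.8676.
Max component reliability = 0.9600.
Difference = 0.8676 − 0.9600 = -0.092.

-0.092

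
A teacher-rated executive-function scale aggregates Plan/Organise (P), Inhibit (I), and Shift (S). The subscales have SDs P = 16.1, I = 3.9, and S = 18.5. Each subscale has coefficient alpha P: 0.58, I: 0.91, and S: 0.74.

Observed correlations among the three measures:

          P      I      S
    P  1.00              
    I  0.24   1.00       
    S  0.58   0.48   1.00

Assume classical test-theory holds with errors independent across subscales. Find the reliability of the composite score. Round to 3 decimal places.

Var(P+I+S) = 16.1² + 3.9² + 18.5² + 2·[16.1·3.9·0.24 + 16.1·18.5·0.58 + 3.9·18.5·0.48] = 616.67 + 444.909 = 1061.58.
With uncorrelated errors the cross-covariances are all true-score covariance, so they carry over unchanged; only the diagonal terms shrink to ρᵢσᵢ².
True-score variance = [16.1²·0.58 + 3.9²·0.91 + 18.5²·0.74] + 444.909 = 417.448 + 444.909 = 862.357.
Reliability = 862.357 / 1061.58 = 0.812.

0.812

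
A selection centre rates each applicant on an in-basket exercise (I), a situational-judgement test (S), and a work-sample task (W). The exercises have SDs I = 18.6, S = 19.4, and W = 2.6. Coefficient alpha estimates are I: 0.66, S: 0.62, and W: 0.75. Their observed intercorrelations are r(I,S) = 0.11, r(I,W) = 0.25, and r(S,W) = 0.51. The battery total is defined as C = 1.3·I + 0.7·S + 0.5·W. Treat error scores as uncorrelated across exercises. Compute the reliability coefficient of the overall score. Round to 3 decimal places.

Var(C) = 1.3²·18.6² + 0.7²·19.4² + 0.5²·2.6² + 2·[0.91·18.6·19.4·0.11 + 0.65·18.6·2.6·0.25 + 0.35·19.4·2.6·0.51] = 770.779 + 105.964 = 876.743.
Under uncorrelated errors the observed covariances equal the true-score covariances, so only the own-variance terms attenuate.
True-score variance = [1.3²·18.6²·0.66 + 0.7²·19.4²·0.62 + 0.5²·2.6²·0.75] + 105.964 = 501.489 + 105.964 = 607.454.
Reliability = 607.454 / 876.743 = 0.693.

0.693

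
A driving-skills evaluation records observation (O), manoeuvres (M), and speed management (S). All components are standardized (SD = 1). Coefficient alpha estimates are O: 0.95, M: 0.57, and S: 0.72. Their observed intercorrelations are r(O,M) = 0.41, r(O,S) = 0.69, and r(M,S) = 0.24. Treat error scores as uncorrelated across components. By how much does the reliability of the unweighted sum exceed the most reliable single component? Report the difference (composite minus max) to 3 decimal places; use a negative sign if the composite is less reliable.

-0.084

Var(sum) = 3 + 2.68 = 5.68; true-score variance = 2.24 + 2.68 = 4.92; composite reliability = 0.8662.
Max component reliability = 0.9500.
Difference = 0.8662 − 0.9500 = -0.084.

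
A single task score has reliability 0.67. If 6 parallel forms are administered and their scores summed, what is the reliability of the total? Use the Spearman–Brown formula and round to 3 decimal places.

0.924

ρ_k = kρ / (1 + (k−1)ρ) = 6·0.67 / (1 + 5·0.67) = 4.020 / 4.350 = 0.924.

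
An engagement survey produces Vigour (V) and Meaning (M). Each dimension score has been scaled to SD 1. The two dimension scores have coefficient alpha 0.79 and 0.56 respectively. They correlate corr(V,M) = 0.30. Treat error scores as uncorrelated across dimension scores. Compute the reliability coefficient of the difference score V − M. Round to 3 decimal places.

0.536

Var(V−M) = 1 + 1 − 2·0.30 = 2 − 0.6 = 1.4.
With uncorrelated errors the cross-covariances are all true-score covariance, so they carry over unchanged; only the diagonal terms shrink to ρᵢσᵢ².
True-score variance = [0.79 + 0.56] − 0.6 = 1.35 − 0.6 = 0.75.
Reliability = 0.75 / 1.4 = 0.536.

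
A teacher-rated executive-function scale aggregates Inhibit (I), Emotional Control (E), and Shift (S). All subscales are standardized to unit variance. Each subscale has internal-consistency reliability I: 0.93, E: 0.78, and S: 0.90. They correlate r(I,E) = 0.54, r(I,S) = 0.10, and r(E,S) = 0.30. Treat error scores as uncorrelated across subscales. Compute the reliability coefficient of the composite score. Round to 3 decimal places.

0.920

Var(I+E+S) = 3 + 2·[0.54 + 0.10 + 0.30] = 3 + 1.88 = 4.88.
Under uncorrelated errors the observed covariances equal the true-score covariances, so only the own-variance terms attenuate.
True-score variance = [0.93 + 0.78 + 0.90] + 1.88 = 2.61 + 1.88 = 4.49.
Reliability = 4.49 / 4.88 = 0.920.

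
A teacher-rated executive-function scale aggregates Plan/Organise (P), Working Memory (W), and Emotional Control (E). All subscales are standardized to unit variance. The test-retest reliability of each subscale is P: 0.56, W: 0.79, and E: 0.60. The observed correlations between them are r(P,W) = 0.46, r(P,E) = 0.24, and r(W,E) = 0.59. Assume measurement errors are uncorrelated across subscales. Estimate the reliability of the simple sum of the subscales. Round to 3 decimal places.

Var(P+W+E) = 3 + 2·[0.46 + 0.24 + 0.59] = 3 + 2.58 = 5.58.
Under uncorrelated errors the observed covariances equal the true-score covariances, so only the own-variance terms attenuate.
True-score variance = [0.56 + 0.79 + 0.60] + 2.58 = 1.95 + 2.58 = 4.53.
Reliability = 4.53 / 5.58 = 0.812.

0.812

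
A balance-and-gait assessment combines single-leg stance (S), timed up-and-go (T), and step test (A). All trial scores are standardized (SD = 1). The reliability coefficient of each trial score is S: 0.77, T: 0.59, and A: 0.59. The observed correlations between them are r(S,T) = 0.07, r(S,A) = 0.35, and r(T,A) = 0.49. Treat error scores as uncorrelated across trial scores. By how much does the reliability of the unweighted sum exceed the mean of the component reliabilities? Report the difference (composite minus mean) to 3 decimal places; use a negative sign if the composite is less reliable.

Var(sum) = 3 + 1.82 = 4.82; true-score variance = 1.95 + 1.82 = 3.77; composite reliability = 0.7822.
Mean component reliability = 0.6500.
Difference = 0.7822 − 0.6500 = 0.132.

0.132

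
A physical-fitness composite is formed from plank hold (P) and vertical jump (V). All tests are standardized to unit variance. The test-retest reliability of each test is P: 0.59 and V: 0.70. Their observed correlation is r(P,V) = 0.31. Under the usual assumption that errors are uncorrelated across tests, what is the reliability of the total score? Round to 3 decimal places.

Var(P+V) = 2 + 2·[0.31] = 2 + 0.62 = 2.62.
Under uncorrelated errors the observed covariances equal the true-score covariances, so only the own-variance terms attenuate.
True-score variance = [0.59 + 0.70] + 0.62 = 1.29 + 0.62 = 1.91.
Reliability = 1.91 / 2.62 = 0.729.

0.729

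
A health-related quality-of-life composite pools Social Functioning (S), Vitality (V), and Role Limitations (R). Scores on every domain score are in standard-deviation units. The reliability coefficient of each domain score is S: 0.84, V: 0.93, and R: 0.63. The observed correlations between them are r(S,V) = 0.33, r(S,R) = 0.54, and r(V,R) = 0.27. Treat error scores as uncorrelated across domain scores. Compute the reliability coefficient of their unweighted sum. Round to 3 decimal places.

0.886

Var(S+V+R) = 3 + 2·[0.33 + 0.54 + 0.27] = 3 + 2.28 = 5.28.
With uncorrelated errors the cross-covariances are all true-score covariance, so they carry over unchanged; only the diagonal terms shrink to ρᵢσᵢ².
True-score variance = [0.84 + 0.93 + 0.63] + 2.28 = 2.4 + 2.28 = 4.68.
Reliability = 4.68 / 5.28 = 0.886.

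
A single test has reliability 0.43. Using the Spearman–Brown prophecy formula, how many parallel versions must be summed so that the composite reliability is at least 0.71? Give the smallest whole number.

k ≥ ρ*(1−ρ₁)/(ρ₁(1−ρ*)) = 0.71·0.57 / (0.43·0.29) = 3.245.
Smallest integer k = 4.

4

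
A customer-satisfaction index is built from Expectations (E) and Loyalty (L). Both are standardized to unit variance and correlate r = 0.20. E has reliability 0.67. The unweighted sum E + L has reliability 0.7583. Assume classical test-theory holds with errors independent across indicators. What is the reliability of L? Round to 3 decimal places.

0.750

Var(E+L) = 2 + 2·0.20 = 2.400.
True-score variance = ρ_E + ρ_L + 2·0.20, so 0.7583 = (0.67 + ρ_L + 0.40) / 2.400.
ρ_L = 0.7583·2.400 − 0.67 − 0.40 = 0.750.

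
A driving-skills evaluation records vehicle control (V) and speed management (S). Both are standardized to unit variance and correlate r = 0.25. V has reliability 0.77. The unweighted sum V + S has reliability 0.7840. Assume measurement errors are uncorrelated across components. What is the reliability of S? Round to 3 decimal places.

Var(V+S) = 2 + 2·0.25 = 2.500.
True-score variance = ρ_V + ρ_S + 2·0.25, so 0.7840 = (0.77 + ρ_S + 0.50) / 2.500.
ρ_S = 0.7840·2.500 − 0.77 − 0.50 = 0.690.

0.690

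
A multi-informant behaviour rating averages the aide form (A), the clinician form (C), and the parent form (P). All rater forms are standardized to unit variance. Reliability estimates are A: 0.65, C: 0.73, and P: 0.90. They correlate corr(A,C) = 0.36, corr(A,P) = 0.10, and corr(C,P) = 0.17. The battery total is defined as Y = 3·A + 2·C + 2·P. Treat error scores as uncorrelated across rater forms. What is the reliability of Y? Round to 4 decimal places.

0.8061

Var(Y) = 3² + 2² + 2² + 2·[6·0.36 + 6·0.10 + 4·0.17] = 17 + 6.88 = 23.88.
With uncorrelated errors the cross-covariances are all true-score covariance, so they carry over unchanged; only the diagonal terms shrink to ρᵢσᵢ².
True-score variance = [3²·0.65 + 2²·0.73 + 2²·0.90] + 6.88 = 12.37 + 6.88 = 19.25.
Reliability = 19.25 / 23.88 = 0.8061.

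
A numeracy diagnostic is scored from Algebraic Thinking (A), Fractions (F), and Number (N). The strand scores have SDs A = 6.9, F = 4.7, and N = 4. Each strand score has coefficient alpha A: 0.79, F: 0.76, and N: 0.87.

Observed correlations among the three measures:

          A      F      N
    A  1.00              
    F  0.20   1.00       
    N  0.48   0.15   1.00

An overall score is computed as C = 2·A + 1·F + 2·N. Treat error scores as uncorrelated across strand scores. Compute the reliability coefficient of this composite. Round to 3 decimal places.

Var(C) = 2²·6.9² + 4.7² + 2²·4² + 2·[2·6.9·4.7·0.20 + 4·6.9·4·0.48 + 2·4.7·4·0.15] = 276.53 + 143.208 = 419.738.
Under uncorrelated errors the observed covariances equal the true-score covariances, so only the own-variance terms attenuate.
True-score variance = [2²·6.9²·0.79 + 4.7²·0.76 + 2²·4²·0.87] + 143.208 = 222.916 + 143.208 = 366.124.
Reliability = 366.124 / 419.738 = 0.872.

0.872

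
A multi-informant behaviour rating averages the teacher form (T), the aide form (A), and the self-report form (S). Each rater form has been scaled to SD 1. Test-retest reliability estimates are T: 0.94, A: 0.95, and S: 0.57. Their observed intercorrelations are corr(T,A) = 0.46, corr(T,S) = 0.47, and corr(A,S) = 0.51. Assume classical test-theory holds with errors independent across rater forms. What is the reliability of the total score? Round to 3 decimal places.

Var(T+A+S) = 3 + 2·[0.46 + 0.47 + 0.51] = 3 + 2.88 = 5.88.
With uncorrelated errors the cross-covariances are all true-score covariance, so they carry over unchanged; only the diagonal terms shrink to ρᵢσᵢ².
True-score variance = [0.94 + 0.95 + 0.57] + 2.88 = 2.46 + 2.88 = 5.34.
Reliability = 5.34 / 5.88 = 0.908.

0.908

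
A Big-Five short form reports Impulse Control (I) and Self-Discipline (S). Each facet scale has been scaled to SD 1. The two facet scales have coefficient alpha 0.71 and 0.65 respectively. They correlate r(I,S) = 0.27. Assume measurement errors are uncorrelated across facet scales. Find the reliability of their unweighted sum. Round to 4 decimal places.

Var(I+S) = 2 + 2·[0.27] = 2 + 0.54 = 2.54.
Under uncorrelated errors the observed covariances equal the true-score covariances, so only the own-variance terms attenuate.
True-score variance = [0.71 + 0.65] + 0.54 = 1.36 + 0.54 = 1.9.
Reliability = 1.9 / 2.54 = 0.7480.

0.7480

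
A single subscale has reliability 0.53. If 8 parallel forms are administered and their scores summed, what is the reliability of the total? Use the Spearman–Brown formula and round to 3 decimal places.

0.900

ρ_k = kρ / (1 + (k−1)ρ) = 8·0.53 / (1 + 7·0.53) = 4.240 / 4.710 = 0.900.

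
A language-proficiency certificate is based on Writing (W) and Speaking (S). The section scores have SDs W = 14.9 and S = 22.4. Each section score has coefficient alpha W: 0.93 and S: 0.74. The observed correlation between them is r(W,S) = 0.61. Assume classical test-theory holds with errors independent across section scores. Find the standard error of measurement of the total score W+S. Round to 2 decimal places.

Var(total) = 723.77 + 407.187 = 1130.96.
True-score variance = 577.772 + 407.187 = 984.959, so reliability = 0.8709.
Error variance = 1130.96 − 984.959 = 145.998; SEM = √145.998 = 12.08.

12.08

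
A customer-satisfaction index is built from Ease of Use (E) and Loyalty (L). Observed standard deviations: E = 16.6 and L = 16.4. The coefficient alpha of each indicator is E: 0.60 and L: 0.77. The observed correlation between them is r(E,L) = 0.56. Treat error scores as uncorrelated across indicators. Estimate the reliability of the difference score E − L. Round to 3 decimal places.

Var(E−L) = 16.6² + 16.4² − 2·16.6·16.4·0.56 = 544.52 − 304.909 = 239.611.
Because errors are independent across components, Cov(Tᵢ,Tⱼ) = Cov(Xᵢ,Xⱼ); the off-diagonal part of the true-score variance is the same as above.
True-score variance = [16.6²·0.60 + 16.4²·0.77] − 304.909 = 372.435 − 304.909 = 67.5264.
Reliability = 67.5264 / 239.611 = 0.282.

0.282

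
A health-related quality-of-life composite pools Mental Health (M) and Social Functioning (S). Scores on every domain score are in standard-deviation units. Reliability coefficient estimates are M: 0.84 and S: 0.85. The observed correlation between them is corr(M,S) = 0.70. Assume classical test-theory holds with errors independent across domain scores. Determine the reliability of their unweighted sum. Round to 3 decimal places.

Var(M+S) = 2 + 2·[0.70] = 2 + 1.4 = 3.4.
With uncorrelated errors the cross-covariances are all true-score covariance, so they carry over unchanged; only the diagonal terms shrink to ρᵢσᵢ².
True-score variance = [0.84 + 0.85] + 1.4 = 1.69 + 1.4 = 3.09.
Reliability = 3.09 / 3.4 = 0.909.

0.909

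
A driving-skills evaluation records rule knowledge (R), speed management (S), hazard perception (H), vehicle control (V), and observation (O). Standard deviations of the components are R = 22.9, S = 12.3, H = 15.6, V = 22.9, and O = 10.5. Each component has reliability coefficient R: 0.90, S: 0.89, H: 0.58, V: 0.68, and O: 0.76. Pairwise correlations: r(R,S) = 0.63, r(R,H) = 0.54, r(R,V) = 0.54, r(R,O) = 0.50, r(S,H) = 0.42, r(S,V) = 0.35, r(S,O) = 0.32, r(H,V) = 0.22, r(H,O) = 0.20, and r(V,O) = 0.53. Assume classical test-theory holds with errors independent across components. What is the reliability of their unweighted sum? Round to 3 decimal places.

Var(R+S+H+V+O) = 22.9² + 12.3² + 15.6² + 22.9² + 10.5² + 2·[22.9·12.3·0.63 + 22.9·15.6·0.54 + 22.9·22.9·0.54 + 22.9·10.5·0.50 + 12.3·15.6·0.42 + 12.3·22.9·0.35 + 12.3·10.5·0.32 + 15.6·22.9·0.22 + 15.6·10.5·0.20 + 22.9·10.5·0.53] = 1553.72 + 2466.12 = 4019.84.
Because errors are independent across components, Cov(Tᵢ,Tⱼ) = Cov(Xᵢ,Xⱼ); the off-diagonal part of the true-score variance is the same as above.
True-score variance = [22.9²·0.90 + 12.3²·0.89 + 15.6²·0.58 + 22.9²·0.68 + 10.5²·0.76] + 2466.12 = 1188.15 + 2466.12 = 3654.28.
Reliability = 3654.28 / 4019.84 = 0.909.

0.909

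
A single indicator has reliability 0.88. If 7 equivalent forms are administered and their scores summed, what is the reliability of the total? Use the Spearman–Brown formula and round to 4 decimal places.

0.9809

ρ_k = kρ / (1 + (k−1)ρ) = 7·0.88 / (1 + 6·0.88) = 6.160 / 6.280 = 0.9809.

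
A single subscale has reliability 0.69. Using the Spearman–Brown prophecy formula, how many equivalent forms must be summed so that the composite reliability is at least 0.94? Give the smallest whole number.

8

k ≥ ρ*(1−ρ₁)/(ρ₁(1−ρ*)) = 0.94·0.31 / (0.69·0.06) = 7.039.
Smallest integer k = 8.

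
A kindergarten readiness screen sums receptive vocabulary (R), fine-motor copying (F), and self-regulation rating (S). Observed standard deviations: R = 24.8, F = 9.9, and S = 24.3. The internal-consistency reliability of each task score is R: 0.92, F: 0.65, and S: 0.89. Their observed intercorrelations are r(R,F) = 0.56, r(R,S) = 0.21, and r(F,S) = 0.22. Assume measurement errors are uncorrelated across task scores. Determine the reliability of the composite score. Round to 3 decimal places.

0.923

Var(R+F+S) = 24.8² + 9.9² + 24.3² + 2·[24.8·9.9·0.56 + 24.8·24.3·0.21 + 9.9·24.3·0.22] = 1303.54 + 633.942 = 1937.48.
Under uncorrelated errors the observed covariances equal the true-score covariances, so only the own-variance terms attenuate.
True-score variance = [24.8²·0.92 + 9.9²·0.65 + 24.3²·0.89] + 633.942 = 1155.08 + 633.942 = 1789.02.
Reliability = 1789.02 / 1937.48 = 0.923.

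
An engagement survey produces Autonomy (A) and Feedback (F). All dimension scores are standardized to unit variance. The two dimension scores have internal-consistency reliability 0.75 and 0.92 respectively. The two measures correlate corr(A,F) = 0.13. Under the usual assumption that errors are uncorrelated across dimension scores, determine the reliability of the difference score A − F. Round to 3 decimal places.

Var(A−F) = 1 + 1 − 2·0.13 = 2 − 0.26 = 1.74.
Under uncorrelated errors the observed covariances equal the true-score covariances, so only the own-variance terms attenuate.
True-score variance = [0.75 + 0.92] − 0.26 = 1.67 − 0.26 = 1.41.
Reliability = 1.41 / 1.74 = 0.810.

0.810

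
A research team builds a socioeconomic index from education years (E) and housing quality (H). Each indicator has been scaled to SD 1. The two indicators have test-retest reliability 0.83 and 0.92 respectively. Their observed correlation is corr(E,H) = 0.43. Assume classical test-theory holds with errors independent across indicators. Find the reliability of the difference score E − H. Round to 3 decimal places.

0.781

Var(E−H) = 1 + 1 − 2·0.43 = 2 − 0.86 = 1.14.
Under uncorrelated errors the observed covariances equal the true-score covariances, so only the own-variance terms attenuate.
True-score variance = [0.83 + 0.92] − 0.86 = 1.75 − 0.86 = 0.89.
Reliability = 0.89 / 1.14 = 0.781.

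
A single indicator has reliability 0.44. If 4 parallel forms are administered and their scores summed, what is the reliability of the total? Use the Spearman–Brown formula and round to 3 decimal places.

ρ_k = kρ / (1 + (k−1)ρ) = 4·0.44 / (1 + 3·0.44) = 1.760 / 2.320 = 0.759.

0.759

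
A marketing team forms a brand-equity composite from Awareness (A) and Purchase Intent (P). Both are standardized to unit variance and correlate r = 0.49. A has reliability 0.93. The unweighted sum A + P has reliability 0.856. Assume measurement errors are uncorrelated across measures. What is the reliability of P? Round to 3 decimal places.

0.641

Var(A+P) = 2 + 2·0.49 = 2.980.
True-score variance = ρ_A + ρ_P + 2·0.49, so 0.856 = (0.93 + ρ_P + 0.98) / 2.980.
ρ_P = 0.856·2.980 − 0.93 − 0.98 = 0.641.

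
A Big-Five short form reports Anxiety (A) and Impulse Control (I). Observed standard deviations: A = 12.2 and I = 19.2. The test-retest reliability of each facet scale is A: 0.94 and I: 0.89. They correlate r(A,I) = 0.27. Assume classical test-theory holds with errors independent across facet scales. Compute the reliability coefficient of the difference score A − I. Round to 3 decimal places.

Var(A−I) = 12.2² + 19.2² − 2·12.2·19.2·0.27 = 517.48 − 126.49 = 390.99.
Under uncorrelated errors the observed covariances equal the true-score covariances, so only the own-variance terms attenuate.
True-score variance = [12.2²·0.94 + 19.2²·0.89] − 126.49 = 467.999 − 126.49 = 341.51.
Reliability = 341.51 / 390.99 = 0.873.

0.873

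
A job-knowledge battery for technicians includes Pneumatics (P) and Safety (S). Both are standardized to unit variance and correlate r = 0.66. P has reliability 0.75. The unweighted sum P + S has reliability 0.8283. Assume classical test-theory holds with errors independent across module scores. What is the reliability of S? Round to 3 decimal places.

Var(P+S) = 2 + 2·0.66 = 3.320.
True-score variance = ρ_P + ρ_S + 2·0.66, so 0.8283 = (0.75 + ρ_S + 1.32) / 3.320.
ρ_S = 0.8283·3.320 − 0.75 − 1.32 = 0.680.

0.680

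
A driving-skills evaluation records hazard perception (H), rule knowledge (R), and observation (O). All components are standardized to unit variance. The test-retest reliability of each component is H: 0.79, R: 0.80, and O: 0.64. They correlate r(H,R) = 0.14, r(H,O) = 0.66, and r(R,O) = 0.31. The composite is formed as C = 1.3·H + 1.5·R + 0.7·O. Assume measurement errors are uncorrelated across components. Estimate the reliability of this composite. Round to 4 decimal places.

Var(C) = 1.3² + 1.5² + 0.7² + 2·[1.95·0.14 + 0.91·0.66 + 1.05·0.31] = 4.43 + 2.3982 = 6.8282.
Because errors are independent across components, Cov(Tᵢ,Tⱼ) = Cov(Xᵢ,Xⱼ); the off-diagonal part of the true-score variance is the same as above.
True-score variance = [1.3²·0.79 + 1.5²·0.80 + 0.7²·0.64] + 2.3982 = 3.4487 + 2.3982 = 5.8469.
Reliability = 5.8469 / 6.8282 = 0.8563.

0.8563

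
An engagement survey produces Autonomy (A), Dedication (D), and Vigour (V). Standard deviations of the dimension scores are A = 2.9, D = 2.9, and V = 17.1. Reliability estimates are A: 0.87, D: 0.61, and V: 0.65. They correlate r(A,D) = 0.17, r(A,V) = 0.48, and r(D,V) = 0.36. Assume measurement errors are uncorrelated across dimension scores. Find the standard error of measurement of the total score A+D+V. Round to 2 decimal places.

Var(total) = 309.23 + 86.1706 = 395.401.
True-score variance = 202.513 + 86.1706 = 288.684, so reliability = 0.7301.
Error variance = 395.401 − 288.684 = 106.717; SEM = √106.717 = 10.33.

10.33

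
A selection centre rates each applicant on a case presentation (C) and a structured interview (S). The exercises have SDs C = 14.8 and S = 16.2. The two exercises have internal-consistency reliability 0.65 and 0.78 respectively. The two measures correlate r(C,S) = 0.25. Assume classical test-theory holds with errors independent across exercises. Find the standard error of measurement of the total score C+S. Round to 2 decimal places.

11.59

Var(total) = 481.48 + 119.88 = 601.36.
True-score variance = 347.079 + 119.88 = 466.959, so reliability = 0.7765.
Error variance = 601.36 − 466.959 = 134.401; SEM = √134.401 = 11.59.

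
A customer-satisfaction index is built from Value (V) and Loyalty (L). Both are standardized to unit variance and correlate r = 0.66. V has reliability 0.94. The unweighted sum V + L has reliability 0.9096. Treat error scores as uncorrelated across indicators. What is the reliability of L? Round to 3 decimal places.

Var(V+L) = 2 + 2·0.66 = 3.320.
True-score variance = ρ_V + ρ_L + 2·0.66, so 0.9096 = (0.94 + ρ_L + 1.32) / 3.320.
ρ_L = 0.9096·3.320 − 0.94 − 1.32 = 0.760.

0.760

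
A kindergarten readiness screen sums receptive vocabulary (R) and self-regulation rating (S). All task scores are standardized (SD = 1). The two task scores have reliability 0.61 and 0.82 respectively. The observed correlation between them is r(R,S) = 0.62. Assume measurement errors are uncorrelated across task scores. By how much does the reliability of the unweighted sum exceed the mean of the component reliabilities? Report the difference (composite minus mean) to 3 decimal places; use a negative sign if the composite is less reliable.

Var(sum) = 2 + 1.24 = 3.24; true-score variance = 1.43 + 1.24 = 2.67; composite reliability = 0.8241.
Mean component reliability = 0.7150.
Difference = 0.8241 − 0.7150 = 0.109.

0.109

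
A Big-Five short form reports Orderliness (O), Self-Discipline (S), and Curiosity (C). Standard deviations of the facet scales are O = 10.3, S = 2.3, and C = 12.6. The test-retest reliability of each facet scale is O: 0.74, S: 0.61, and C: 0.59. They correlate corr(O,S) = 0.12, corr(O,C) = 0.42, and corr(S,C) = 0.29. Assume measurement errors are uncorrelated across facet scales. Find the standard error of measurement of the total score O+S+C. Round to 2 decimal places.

Var(total) = 270.14 + 131.509 = 401.649.
True-score variance = 175.402 + 131.509 = 306.911, so reliability = 0.7641.
Error variance = 401.649 − 306.911 = 94.7381; SEM = √94.7381 = 9.73.

9.73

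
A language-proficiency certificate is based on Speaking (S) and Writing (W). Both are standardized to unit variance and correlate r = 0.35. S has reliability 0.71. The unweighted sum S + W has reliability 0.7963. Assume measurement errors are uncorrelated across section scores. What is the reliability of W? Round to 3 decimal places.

Var(S+W) = 2 + 2·0.35 = 2.700.
True-score variance = ρ_S + ρ_W + 2·0.35, so 0.7963 = (0.71 + ρ_W + 0.70) / 2.700.
ρ_W = 0.7963·2.700 − 0.71 − 0.70 = 0.740.

0.740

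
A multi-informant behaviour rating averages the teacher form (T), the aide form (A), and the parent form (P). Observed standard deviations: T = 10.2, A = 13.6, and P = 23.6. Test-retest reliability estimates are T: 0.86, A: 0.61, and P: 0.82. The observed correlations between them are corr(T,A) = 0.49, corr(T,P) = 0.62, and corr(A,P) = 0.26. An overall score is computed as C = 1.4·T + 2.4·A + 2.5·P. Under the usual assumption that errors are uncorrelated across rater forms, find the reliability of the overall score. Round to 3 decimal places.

Var(C) = 1.4²·10.2² + 2.4²·13.6² + 2.5²·23.6² + 2·[3.36·10.2·13.6·0.49 + 3.5·10.2·23.6·0.62 + 6·13.6·23.6·0.26] = 4750.29 + 2502.9 = 7253.19.
Because errors are independent across components, Cov(Tᵢ,Tⱼ) = Cov(Xᵢ,Xⱼ); the off-diagonal part of the true-score variance is the same as above.
True-score variance = [1.4²·10.2²·0.86 + 2.4²·13.6²·0.61 + 2.5²·23.6²·0.82] + 2502.9 = 3679.67 + 2502.9 = 6182.56.
Reliability = 6182.56 / 7253.19 = 0.852.

0.852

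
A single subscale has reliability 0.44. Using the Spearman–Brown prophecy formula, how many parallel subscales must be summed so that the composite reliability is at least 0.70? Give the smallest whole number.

3

k ≥ ρ*(1−ρ₁)/(ρ₁(1−ρ*)) = 0.70·0.56 / (0.44·0.30) = 2.970.
Smallest integer k = 3.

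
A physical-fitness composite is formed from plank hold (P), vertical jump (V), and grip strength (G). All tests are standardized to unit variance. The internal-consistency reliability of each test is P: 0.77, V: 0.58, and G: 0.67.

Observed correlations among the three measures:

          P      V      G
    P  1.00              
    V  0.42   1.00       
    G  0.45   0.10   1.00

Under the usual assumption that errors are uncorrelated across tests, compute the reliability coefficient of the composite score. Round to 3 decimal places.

Var(P+V+G) = 3 + 2·[0.42 + 0.45 + 0.10] = 3 + 1.94 = 4.94.
Under uncorrelated errors the observed covariances equal the true-score covariances, so only the own-variance terms attenuate.
True-score variance = [0.77 + 0.58 + 0.67] + 1.94 = 2.02 + 1.94 = 3.96.
Reliability = 3.96 / 4.94 = 0.802.

0.802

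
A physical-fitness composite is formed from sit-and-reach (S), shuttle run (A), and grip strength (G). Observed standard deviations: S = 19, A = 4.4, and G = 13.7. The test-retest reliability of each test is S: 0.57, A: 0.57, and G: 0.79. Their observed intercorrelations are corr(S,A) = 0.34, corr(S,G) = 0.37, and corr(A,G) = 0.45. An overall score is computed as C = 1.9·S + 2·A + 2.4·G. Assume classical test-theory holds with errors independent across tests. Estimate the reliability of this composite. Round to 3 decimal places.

0.785

Var(C) = 1.9²·19² + 2²·4.4² + 2.4²·13.7² + 2·[3.8·19·4.4·0.34 + 4.56·19·13.7·0.37 + 4.8·4.4·13.7·0.45] = 2461.74 + 1354.79 = 3816.53.
With uncorrelated errors the cross-covariances are all true-score covariance, so they carry over unchanged; only the diagonal terms shrink to ρᵢσᵢ².
True-score variance = [1.9²·19²·0.57 + 2²·4.4²·0.57 + 2.4²·13.7²·0.79] + 1354.79 = 1641.04 + 1354.79 = 2995.82.
Reliability = 2995.82 / 3816.53 = 0.785.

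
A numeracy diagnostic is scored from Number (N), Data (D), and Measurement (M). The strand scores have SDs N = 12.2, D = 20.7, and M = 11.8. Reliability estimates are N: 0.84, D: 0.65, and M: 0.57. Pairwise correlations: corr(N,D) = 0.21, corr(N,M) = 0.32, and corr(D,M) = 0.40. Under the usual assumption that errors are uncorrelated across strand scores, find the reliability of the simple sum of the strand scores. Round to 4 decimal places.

0.7895

Var(N+D+M) = 12.2² + 20.7² + 11.8² + 2·[12.2·20.7·0.21 + 12.2·11.8·0.32 + 20.7·11.8·0.40] = 716.57 + 393.609 = 1110.18.
With uncorrelated errors the cross-covariances are all true-score covariance, so they carry over unchanged; only the diagonal terms shrink to ρᵢσᵢ².
True-score variance = [12.2²·0.84 + 20.7²·0.65 + 11.8²·0.57] + 393.609 = 482.911 + 393.609 = 876.52.
Reliability = 876.52 / 1110.18 = 0.7895.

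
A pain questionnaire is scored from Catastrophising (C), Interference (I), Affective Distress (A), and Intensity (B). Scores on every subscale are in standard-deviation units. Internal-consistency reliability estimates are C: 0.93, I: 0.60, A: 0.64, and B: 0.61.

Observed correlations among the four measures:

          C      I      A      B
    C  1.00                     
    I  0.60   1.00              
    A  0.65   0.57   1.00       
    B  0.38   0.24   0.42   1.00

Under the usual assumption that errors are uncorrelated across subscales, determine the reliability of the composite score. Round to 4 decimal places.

Var(C+I+A+B) = 4 + 2·[0.60 + 0.65 + 0.38 + 0.57 + 0.24 + 0.42] = 4 + 5.72 = 9.72.
With uncorrelated errors the cross-covariances are all true-score covariance, so they carry over unchanged; only the diagonal terms shrink to ρᵢσᵢ².
True-score variance = [0.93 + 0.60 + 0.64 + 0.61] + 5.72 = 2.78 + 5.72 = 8.5.
Reliability = 8.5 / 9.72 = 0.8745.

0.8745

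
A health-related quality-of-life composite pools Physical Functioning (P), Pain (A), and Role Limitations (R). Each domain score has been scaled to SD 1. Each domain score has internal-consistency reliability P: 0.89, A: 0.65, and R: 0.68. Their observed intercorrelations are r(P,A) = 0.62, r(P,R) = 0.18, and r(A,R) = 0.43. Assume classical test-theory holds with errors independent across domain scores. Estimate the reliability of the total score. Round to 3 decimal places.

0.857

Var(P+A+R) = 3 + 2·[0.62 + 0.18 + 0.43] = 3 + 2.46 = 5.46.
With uncorrelated errors the cross-covariances are all true-score covariance, so they carry over unchanged; only the diagonal terms shrink to ρᵢσᵢ².
True-score variance = [0.89 + 0.65 + 0.68] + 2.46 = 2.22 + 2.46 = 4.68.
Reliability = 4.68 / 5.46 = 0.857.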